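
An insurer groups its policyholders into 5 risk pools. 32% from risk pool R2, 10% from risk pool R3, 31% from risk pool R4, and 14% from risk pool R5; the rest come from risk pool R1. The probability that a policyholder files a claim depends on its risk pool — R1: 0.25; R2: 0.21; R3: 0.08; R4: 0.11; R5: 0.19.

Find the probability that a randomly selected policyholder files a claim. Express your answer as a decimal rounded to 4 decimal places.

0.1684

P(R1) = 1 − (0.32 + 0.1 + 0.31 + 0.14) = 0.13.
Summing over the partition,
P(C) = P(C|R1)·P(R1) + P(C|R2)·P(R2) + P(C|R3)·P(R3) + P(C|R4)·P(R4) + P(C|R5)·P(R5)
      = 0.25·0.13 + 0.21·0.32 + 0.08·0.1 + 0.11·0.31 + 0.19·0.14
      = 0.0325 + 0.0672 + 0.008 + 0.0341 + 0.0266 = 0.1684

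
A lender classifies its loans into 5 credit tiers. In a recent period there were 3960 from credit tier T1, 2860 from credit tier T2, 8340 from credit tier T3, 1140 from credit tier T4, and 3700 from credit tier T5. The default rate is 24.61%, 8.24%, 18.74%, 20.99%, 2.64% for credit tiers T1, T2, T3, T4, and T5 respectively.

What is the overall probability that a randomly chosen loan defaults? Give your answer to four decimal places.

Total: 3960 + 2860 + 8340 + 1140 + 3700 = 20000.
P(T1) = 3960/20000 = 0.198. P(T2) = 2860/20000 = 0.143. P(T3) = 8340/20000 = 0.417. P(T4) = 1140/20000 = 0.057. P(T5) = 3700/20000 = 0.185.
P(D) = P(D|T1)·P(T1) + P(D|T2)·P(T2) + P(D|T3)·P(T3) + P(D|T4)·P(T4) + P(D|T5)·P(T5)
      = 0.2461·0.198 + 0.0824·0.143 + 0.1874·0.417 + 0.2099·0.057 + 0.0264·0.185
      = 0.0487278 + 0.0117832 + 0.0781458 + 0.0119643 + 0.004884 = 0.1555051

P(D) ≈ 0.1555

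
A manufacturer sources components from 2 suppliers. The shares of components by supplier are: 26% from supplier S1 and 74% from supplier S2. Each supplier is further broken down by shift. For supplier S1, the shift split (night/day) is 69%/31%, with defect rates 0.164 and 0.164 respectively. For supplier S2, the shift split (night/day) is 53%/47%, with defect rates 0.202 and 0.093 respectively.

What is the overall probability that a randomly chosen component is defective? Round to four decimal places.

P(D) ≈ 0.1542

P(D|S1) = 0.69·0.164 + 0.31·0.164 = 0.11316 + 0.05084 = 0.164
P(D|S2) = 0.53·0.202 + 0.47·0.093 = 0.10706 + 0.04371 = 0.15077
By total probability over the outer partition,
P(D) = 0.26·0.164 + 0.74·0.15077
      = 0.04264 + 0.1115698 = 0.1542098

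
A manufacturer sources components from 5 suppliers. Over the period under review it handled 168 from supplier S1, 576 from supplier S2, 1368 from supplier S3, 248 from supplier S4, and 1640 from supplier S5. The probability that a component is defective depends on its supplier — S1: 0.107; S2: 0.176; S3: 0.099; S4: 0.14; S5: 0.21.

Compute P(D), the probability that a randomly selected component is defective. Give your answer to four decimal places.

P(D) ≈ 0.1585

Total: 168 + 576 + 1368 + 248 + 1640 = 4000.
P(S1) = 168/4000 = 0.042. P(S2) = 576/4000 = 0.144. P(S3) = 1368/4000 = 0.342. P(S4) = 248/4000 = 0.062. P(S5) = 1640/4000 = 0.41.
Using total probability over the partition,
P(D) = P(D|S1)·P(S1) + P(D|S2)·P(S2) + P(D|S3)·P(S3) + P(D|S4)·P(S4) + P(D|S5)·P(S5)
      = 0.107·0.042 + 0.176·0.144 + 0.099·0.342 + 0.14·0.062 + 0.21·0.41
      = 0.004494 + 0.025344 + 0.033858 + 0.00868 + 0.0861 = 0.158476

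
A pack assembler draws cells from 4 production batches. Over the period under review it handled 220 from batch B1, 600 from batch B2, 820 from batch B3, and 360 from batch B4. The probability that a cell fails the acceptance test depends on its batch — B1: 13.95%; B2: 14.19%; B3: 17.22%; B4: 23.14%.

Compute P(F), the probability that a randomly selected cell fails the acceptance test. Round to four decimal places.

P(F) ≈ 0.1702

Total: 220 + 600 + 820 + 360 = 2000.
P(B1) = 220/2000 = 0.11. P(B2) = 600/2000 = 0.3. P(B3) = 820/2000 = 0.41. P(B4) = 360/2000 = 0.18.
Using total probability over the partition,
P(F) = P(F|B1)·P(B1) + P(F|B2)·P(B2) + P(F|B3)·P(B3) + P(F|B4)·P(B4)
      = 0.1395·0.11 + 0.1419·0.3 + 0.1722·0.41 + 0.2314·0.18
      = 0.015345 + 0.04257 + 0.070602 + 0.041652 = 0.170169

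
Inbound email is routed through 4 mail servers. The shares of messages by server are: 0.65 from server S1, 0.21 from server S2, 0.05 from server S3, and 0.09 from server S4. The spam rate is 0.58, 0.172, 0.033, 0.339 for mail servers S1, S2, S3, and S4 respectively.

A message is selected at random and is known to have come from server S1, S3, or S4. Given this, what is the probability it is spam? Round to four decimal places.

Let J = {S1, S3, S4}.
P(J) = 0.65 + 0.05 + 0.09 = 0.79.
P(S ∩ J) = 0.58·0.65 + 0.033·0.05 + 0.339·0.09 = 0.377 + 0.00165 + 0.03051 = 0.40916.
P(S | J) = 0.40916 / 0.79 = 0.517924…

P(S|J) ≈ 0.5179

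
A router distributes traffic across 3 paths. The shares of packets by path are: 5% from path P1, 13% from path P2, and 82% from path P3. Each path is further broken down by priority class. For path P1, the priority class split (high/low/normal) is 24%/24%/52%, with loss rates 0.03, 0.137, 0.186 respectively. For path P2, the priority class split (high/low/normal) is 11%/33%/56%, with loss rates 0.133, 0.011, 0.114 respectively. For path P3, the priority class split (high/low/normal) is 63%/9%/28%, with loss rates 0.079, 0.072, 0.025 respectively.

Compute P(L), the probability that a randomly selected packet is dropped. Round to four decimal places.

P(L) ≈ 0.0694

P(L|P1) = 0.24·0.03 + 0.24·0.137 + 0.52·0.186 = 0.0072 + 0.03288 + 0.09672 = 0.1368
P(L|P2) = 0.11·0.133 + 0.33·0.011 + 0.56·0.114 = 0.01463 + 0.00363 + 0.06384 = 0.0821
P(L|P3) = 0.63·0.079 + 0.09·0.072 + 0.28·0.025 = 0.04977 + 0.00648 + 0.007 = 0.06325
Then overall,
P(L) = 0.05·0.1368 + 0.13·0.0821 + 0.82·0.06325
      = 0.00684 + 0.010673 + 0.051865 = 0.069378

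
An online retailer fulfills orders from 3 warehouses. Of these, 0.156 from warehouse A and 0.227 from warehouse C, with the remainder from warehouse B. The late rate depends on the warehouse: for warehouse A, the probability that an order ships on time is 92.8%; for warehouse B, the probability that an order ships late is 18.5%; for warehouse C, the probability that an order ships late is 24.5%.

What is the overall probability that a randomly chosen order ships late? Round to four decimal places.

P(L) ≈ 0.1810

P(B) = 1 − (0.156 + 0.227) = 0.617.
P(L|A) = 1 − 0.928 = 0.072.
P(L) = P(L|A)·P(A) + P(L|B)·P(B) + P(L|C)·P(C)
      = 0.072·0.156 + 0.185·0.617 + 0.245·0.227
      = 0.011232 + 0.114145 + 0.055615 = 0.180992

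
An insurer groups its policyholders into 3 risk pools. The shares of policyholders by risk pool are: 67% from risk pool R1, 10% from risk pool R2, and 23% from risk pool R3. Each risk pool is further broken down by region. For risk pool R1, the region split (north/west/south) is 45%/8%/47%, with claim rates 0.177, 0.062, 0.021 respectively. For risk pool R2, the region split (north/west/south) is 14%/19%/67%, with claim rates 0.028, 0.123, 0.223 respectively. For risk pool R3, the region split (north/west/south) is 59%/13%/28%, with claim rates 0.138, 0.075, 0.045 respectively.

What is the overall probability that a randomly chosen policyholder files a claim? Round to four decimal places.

P(C) ≈ 0.1048

P(C|R1) = 0.45·0.177 + 0.08·0.062 + 0.47·0.021 = 0.07965 + 0.00496 + 0.00987 = 0.09448
P(C|R2) = 0.14·0.028 + 0.19·0.123 + 0.67·0.223 = 0.00392 + 0.02337 + 0.14941 = 0.1767
P(C|R3) = 0.59·0.138 + 0.13·0.075 + 0.28·0.045 = 0.08142 + 0.00975 + 0.0126 = 0.10377
Then overall,
P(C) = 0.67·0.09448 + 0.1·0.1767 + 0.23·0.10377
      = 0.0633016 + 0.01767 + 0.0238671 = 0.1048387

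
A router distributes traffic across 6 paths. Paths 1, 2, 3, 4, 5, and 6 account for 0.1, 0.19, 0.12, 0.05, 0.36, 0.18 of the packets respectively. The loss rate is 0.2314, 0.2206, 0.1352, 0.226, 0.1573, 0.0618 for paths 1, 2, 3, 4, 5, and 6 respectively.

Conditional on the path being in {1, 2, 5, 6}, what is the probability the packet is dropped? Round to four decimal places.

Let S = {1, 2, 5, 6}.
P(S) = 0.1 + 0.19 + 0.36 + 0.18 = 0.83.
P(L ∩ S) = 0.2314·0.1 + 0.2206·0.19 + 0.1573·0.36 + 0.0618·0.18 = 0.02314 + 0.041914 + 0.056628 + 0.011124 = 0.132806.
P(L | S) = 0.132806 / 0.83 = 0.160007…

0.1600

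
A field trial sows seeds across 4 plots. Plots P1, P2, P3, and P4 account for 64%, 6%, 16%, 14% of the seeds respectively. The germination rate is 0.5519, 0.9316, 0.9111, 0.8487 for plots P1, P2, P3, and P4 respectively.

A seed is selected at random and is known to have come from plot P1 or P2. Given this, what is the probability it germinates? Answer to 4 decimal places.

0.5844

Let S = {P1, P2}.
P(S) = 0.64 + 0.06 = 0.7.
P(G ∩ S) = 0.5519·0.64 + 0.9316·0.06 = 0.353216 + 0.055896 = 0.409112.
P(G | S) = 0.409112 / 0.7 = 0.584446…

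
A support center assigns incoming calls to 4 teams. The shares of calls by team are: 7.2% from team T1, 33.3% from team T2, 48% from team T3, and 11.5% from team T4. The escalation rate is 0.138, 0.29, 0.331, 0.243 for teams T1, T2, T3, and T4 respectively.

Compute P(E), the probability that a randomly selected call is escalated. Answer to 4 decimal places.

P(E) = P(E|T1)·P(T1) + P(E|T2)·P(T2) + P(E|T3)·P(T3) + P(E|T4)·P(T4)
      = 0.138·0.072 + 0.29·0.333 + 0.331·0.48 + 0.243·0.115
      = 0.009936 + 0.09657 + 0.15888 + 0.027945 = 0.293331

P(E) ≈ 0.2933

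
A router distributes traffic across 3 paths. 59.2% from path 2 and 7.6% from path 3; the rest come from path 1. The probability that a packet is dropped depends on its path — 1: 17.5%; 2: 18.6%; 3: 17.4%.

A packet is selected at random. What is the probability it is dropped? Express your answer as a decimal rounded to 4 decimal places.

P(1) = 1 − (0.592 + 0.076) = 0.332.
P(L) = P(L|1)·P(1) + P(L|2)·P(2) + P(L|3)·P(3)
      = 0.175·0.332 + 0.186·0.592 + 0.174·0.076
      = 0.0581 + 0.110112 + 0.013224 = 0.181436

0.1814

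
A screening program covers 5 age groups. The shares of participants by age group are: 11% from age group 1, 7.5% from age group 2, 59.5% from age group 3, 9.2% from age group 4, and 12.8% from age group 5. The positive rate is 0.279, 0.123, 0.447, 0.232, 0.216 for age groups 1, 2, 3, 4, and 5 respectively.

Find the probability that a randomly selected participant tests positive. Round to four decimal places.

Using total probability over the partition,
P(T) = P(T|1)·P(1) + P(T|2)·P(2) + P(T|3)·P(3) + P(T|4)·P(4) + P(T|5)·P(5)
      = 0.279·0.11 + 0.123·0.075 + 0.447·0.595 + 0.232·0.092 + 0.216·0.128
      = 0.03069 + 0.009225 + 0.265965 + 0.021344 + 0.027648 = 0.354872

P(T) ≈ 0.3549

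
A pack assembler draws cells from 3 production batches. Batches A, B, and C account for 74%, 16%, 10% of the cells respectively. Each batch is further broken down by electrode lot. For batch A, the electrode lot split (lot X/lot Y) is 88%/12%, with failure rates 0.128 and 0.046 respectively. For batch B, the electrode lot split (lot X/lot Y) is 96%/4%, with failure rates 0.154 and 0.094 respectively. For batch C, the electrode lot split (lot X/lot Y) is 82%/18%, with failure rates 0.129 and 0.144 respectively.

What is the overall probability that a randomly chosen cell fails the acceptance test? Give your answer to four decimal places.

P(F|A) = 0.88·0.128 + 0.12·0.046 = 0.11264 + 0.00552 = 0.11816
P(F|B) = 0.96·0.154 + 0.04·0.094 = 0.14784 + 0.00376 = 0.1516
P(F|C) = 0.82·0.129 + 0.18·0.144 = 0.10578 + 0.02592 = 0.1317
Then overall,
P(F) = 0.74·0.11816 + 0.16·0.1516 + 0.1·0.1317
      = 0.0874384 + 0.024256 + 0.01317 = 0.1248644

0.1249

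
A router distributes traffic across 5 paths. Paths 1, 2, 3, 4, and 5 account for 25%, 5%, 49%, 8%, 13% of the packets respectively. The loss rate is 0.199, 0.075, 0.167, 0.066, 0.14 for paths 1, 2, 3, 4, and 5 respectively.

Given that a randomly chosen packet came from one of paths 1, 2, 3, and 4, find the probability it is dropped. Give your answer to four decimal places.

Let S = {1, 2, 3, 4}.
P(S) = 0.25 + 0.05 + 0.49 + 0.08 = 0.87.
P(L ∩ S) = 0.199·0.25 + 0.075·0.05 + 0.167·0.49 + 0.066·0.08 = 0.04975 + 0.00375 + 0.08183 + 0.00528 = 0.14061.
P(L | S) = 0.14061 / 0.87 = 0.161621…

0.1616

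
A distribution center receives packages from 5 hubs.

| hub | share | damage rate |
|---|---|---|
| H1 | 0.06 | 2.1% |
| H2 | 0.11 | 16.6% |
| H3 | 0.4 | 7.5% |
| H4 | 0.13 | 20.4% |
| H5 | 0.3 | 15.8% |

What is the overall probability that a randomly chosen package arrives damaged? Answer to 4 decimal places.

Using total probability over the partition,
P(D) = P(D|H1)·P(H1) + P(D|H2)·P(H2) + P(D|H3)·P(H3) + P(D|H4)·P(H4) + P(D|H5)·P(H5)
      = 0.021·0.06 + 0.166·0.11 + 0.075·0.4 + 0.204·0.13 + 0.158·0.3
      = 0.00126 + 0.01826 + 0.03 + 0.02652 + 0.0474 = 0.12344

0.1234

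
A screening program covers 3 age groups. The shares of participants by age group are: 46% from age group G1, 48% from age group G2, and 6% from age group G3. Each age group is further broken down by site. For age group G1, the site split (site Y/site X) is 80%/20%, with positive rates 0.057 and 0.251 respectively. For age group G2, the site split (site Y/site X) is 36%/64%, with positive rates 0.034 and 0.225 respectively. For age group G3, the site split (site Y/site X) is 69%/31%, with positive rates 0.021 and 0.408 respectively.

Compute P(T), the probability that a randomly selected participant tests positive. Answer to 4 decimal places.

P(T) ≈ 0.1275

P(T|G1) = 0.8·0.057 + 0.2·0.251 = 0.0456 + 0.0502 = 0.0958
P(T|G2) = 0.36·0.034 + 0.64·0.225 = 0.01224 + 0.144 = 0.15624
P(T|G3) = 0.69·0.021 + 0.31·0.408 = 0.01449 + 0.12648 = 0.14097
By total probability over the outer partition,
P(T) = 0.46·0.0958 + 0.48·0.15624 + 0.06·0.14097
      = 0.044068 + 0.0749952 + 0.0084582 = 0.1275214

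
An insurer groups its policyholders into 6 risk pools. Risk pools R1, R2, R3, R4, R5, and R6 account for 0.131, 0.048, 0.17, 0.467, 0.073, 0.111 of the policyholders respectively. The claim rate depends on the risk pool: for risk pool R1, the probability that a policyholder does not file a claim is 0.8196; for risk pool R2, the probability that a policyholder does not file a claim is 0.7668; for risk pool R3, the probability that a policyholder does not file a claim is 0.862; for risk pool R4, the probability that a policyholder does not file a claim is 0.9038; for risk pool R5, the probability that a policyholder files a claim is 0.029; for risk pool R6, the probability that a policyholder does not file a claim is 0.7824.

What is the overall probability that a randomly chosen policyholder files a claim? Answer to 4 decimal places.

P(C|R1) = 1 − 0.8196 = 0.1804.
P(C|R2) = 1 − 0.7668 = 0.2332.
P(C|R3) = 1 − 0.862 = 0.138.
P(C|R4) = 1 − 0.9038 = 0.0962.
P(C|R6) = 1 − 0.7824 = 0.2176.
P(C) = P(C|R1)·P(R1) + P(C|R2)·P(R2) + P(C|R3)·P(R3) + P(C|R4)·P(R4) + P(C|R5)·P(R5) + P(C|R6)·P(R6)
      = 0.1804·0.131 + 0.2332·0.048 + 0.138·0.17 + 0.0962·0.467 + 0.029·0.073 + 0.2176·0.111
      = 0.0236324 + 0.0111936 + 0.02346 + 0.0449254 + 0.002117 + 0.0241536 = 0.129482

0.1295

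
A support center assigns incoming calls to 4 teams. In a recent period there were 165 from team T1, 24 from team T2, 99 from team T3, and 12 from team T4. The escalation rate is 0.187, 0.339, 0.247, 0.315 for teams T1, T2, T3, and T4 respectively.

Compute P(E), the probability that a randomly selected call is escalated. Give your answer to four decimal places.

0.2241

Total: 165 + 24 + 99 + 12 = 300.
P(T1) = 165/300 = 0.55. P(T2) = 24/300 = 0.08. P(T3) = 99/300 = 0.33. P(T4) = 12/300 = 0.04.
P(E) = P(E|T1)·P(T1) + P(E|T2)·P(T2) + P(E|T3)·P(T3) + P(E|T4)·P(T4)
      = 0.187·0.55 + 0.339·0.08 + 0.247·0.33 + 0.315·0.04
      = 0.10285 + 0.02712 + 0.08151 + 0.0126 = 0.22408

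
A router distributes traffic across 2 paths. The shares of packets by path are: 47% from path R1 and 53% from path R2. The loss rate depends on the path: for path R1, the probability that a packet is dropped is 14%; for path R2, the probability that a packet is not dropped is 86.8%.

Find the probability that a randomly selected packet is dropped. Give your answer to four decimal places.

P(L) ≈ 0.1358

P(L|R2) = 1 − 0.868 = 0.132.
P(L) = P(L|R1)·P(R1) + P(L|R2)·P(R2)
      = 0.14·0.47 + 0.132·0.53
      = 0.0658 + 0.06996 = 0.13576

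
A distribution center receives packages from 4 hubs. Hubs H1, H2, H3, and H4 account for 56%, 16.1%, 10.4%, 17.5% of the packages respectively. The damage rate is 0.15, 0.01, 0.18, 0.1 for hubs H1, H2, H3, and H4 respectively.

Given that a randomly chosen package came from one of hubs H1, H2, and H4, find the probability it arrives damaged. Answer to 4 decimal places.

P(D|S) ≈ 0.1151

Let S = {H1, H2, H4}.
P(S) = 0.56 + 0.161 + 0.175 = 0.896.
P(D ∩ S) = 0.15·0.56 + 0.01·0.161 + 0.1·0.175 = 0.084 + 0.00161 + 0.0175 = 0.10311.
P(D | S) = 0.10311 / 0.896 = 0.115078…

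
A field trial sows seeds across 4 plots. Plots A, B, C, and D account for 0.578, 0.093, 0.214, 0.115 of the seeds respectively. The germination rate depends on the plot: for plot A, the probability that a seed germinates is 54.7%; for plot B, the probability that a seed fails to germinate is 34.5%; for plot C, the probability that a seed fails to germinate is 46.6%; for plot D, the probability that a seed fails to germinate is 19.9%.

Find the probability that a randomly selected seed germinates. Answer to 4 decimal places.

P(G|B) = 1 − 0.345 = 0.655.
P(G|C) = 1 − 0.466 = 0.534.
P(G|D) = 1 − 0.199 = 0.801.
Using total probability over the partition,
P(G) = P(G|A)·P(A) + P(G|B)·P(B) + P(G|C)·P(C) + P(G|D)·P(D)
      = 0.547·0.578 + 0.655·0.093 + 0.534·0.214 + 0.801·0.115
      = 0.316166 + 0.060915 + 0.114276 + 0.092115 = 0.583472

0.5835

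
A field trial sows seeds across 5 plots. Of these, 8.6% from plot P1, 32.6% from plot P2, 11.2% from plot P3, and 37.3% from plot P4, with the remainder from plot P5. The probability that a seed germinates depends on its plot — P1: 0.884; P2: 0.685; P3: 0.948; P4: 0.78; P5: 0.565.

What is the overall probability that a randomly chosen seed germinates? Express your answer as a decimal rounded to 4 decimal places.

P(P5) = 1 − (0.086 + 0.326 + 0.112 + 0.373) = 0.103.
Summing over the partition,
P(G) = P(G|P1)·P(P1) + P(G|P2)·P(P2) + P(G|P3)·P(P3) + P(G|P4)·P(P4) + P(G|P5)·P(P5)
      = 0.884·0.086 + 0.685·0.326 + 0.948·0.112 + 0.78·0.373 + 0.565·0.103
      = 0.076024 + 0.22331 + 0.106176 + 0.29094 + 0.058195 = 0.754645

P(G) ≈ 0.7546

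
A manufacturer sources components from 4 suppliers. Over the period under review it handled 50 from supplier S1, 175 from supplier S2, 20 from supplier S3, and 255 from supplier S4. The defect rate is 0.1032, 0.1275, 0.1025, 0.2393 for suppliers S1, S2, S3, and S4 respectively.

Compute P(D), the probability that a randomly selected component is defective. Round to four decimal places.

0.1811

Total: 50 + 175 + 20 + 255 = 500.
P(S1) = 50/500 = 0.1. P(S2) = 175/500 = 0.35. P(S3) = 20/500 = 0.04. P(S4) = 255/500 = 0.51.
Using total probability over the partition,
P(D) = P(D|S1)·P(S1) + P(D|S2)·P(S2) + P(D|S3)·P(S3) + P(D|S4)·P(S4)
      = 0.1032·0.1 + 0.1275·0.35 + 0.1025·0.04 + 0.2393·0.51
      = 0.01032 + 0.044625 + 0.0041 + 0.122043 = 0.181088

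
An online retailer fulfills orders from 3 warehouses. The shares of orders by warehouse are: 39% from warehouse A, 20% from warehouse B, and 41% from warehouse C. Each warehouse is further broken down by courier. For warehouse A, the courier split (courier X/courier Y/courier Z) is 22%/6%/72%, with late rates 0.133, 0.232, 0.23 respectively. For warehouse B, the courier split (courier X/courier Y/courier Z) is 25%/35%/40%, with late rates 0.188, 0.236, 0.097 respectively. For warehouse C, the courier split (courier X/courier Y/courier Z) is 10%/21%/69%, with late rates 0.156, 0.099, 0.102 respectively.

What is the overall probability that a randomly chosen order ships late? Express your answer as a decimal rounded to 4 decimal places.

P(L|A) = 0.22·0.133 + 0.06·0.232 + 0.72·0.23 = 0.02926 + 0.01392 + 0.1656 = 0.20878
P(L|B) = 0.25·0.188 + 0.35·0.236 + 0.4·0.097 = 0.047 + 0.0826 + 0.0388 = 0.1684
P(L|C) = 0.1·0.156 + 0.21·0.099 + 0.69·0.102 = 0.0156 + 0.02079 + 0.07038 = 0.10677
Then overall,
P(L) = 0.39·0.20878 + 0.2·0.1684 + 0.41·0.10677
      = 0.0814242 + 0.03368 + 0.0437757 = 0.1588799

P(L) ≈ 0.1589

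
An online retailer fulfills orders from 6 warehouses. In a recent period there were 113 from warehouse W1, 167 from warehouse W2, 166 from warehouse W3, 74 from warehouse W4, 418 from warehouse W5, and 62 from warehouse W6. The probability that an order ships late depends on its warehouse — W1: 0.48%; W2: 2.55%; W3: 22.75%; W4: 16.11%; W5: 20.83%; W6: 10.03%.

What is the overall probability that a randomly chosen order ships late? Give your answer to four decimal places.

Total: 113 + 167 + 166 + 74 + 418 + 62 = 1000.
P(W1) = 113/1000 = 0.113. P(W2) = 167/1000 = 0.167. P(W3) = 166/1000 = 0.166. P(W4) = 74/1000 = 0.074. P(W5) = 418/1000 = 0.418. P(W6) = 62/1000 = 0.062.
Using total probability over the partition,
P(L) = P(L|W1)·P(W1) + P(L|W2)·P(W2) + P(L|W3)·P(W3) + P(L|W4)·P(W4) + P(L|W5)·P(W5) + P(L|W6)·P(W6)
      = 0.0048·0.113 + 0.0255·0.167 + 0.2275·0.166 + 0.1611·0.074 + 0.2083·0.418 + 0.1003·0.062
      = 0.0005424 + 0.0042585 + 0.037765 + 0.0119214 + 0.0870694 + 0.0062186 = 0.1477753

P(L) ≈ 0.1478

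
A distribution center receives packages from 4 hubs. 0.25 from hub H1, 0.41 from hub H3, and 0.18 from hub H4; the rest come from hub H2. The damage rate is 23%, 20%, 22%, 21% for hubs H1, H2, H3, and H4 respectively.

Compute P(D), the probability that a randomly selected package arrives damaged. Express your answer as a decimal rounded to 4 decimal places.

P(D) ≈ 0.2175

P(H2) = 1 − (0.25 + 0.41 + 0.18) = 0.16.
P(D) = P(D|H1)·P(H1) + P(D|H2)·P(H2) + P(D|H3)·P(H3) + P(D|H4)·P(H4)
      = 0.23·0.25 + 0.2·0.16 + 0.22·0.41 + 0.21·0.18
      = 0.0575 + 0.032 + 0.0902 + 0.0378 = 0.2175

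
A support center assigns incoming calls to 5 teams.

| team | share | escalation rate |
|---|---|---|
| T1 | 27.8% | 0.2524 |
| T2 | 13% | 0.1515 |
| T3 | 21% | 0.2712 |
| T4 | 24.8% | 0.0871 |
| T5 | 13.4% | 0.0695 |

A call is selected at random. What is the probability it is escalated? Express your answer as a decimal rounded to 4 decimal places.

P(E) = P(E|T1)·P(T1) + P(E|T2)·P(T2) + P(E|T3)·P(T3) + P(E|T4)·P(T4) + P(E|T5)·P(T5)
      = 0.2524·0.278 + 0.1515·0.13 + 0.2712·0.21 + 0.0871·0.248 + 0.0695·0.134
      = 0.0701672 + 0.019695 + 0.056952 + 0.0216008 + 0.009313 = 0.177728

0.1777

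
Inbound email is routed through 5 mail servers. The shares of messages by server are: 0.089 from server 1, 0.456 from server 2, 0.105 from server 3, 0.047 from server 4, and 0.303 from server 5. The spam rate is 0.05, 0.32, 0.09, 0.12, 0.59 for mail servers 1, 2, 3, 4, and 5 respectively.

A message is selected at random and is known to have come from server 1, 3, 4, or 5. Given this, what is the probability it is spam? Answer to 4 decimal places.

Let J = {1, 3, 4, 5}.
P(J) = 0.089 + 0.105 + 0.047 + 0.303 = 0.544.
P(S ∩ J) = 0.05·0.089 + 0.09·0.105 + 0.12·0.047 + 0.59·0.303 = 0.00445 + 0.00945 + 0.00564 + 0.17877 = 0.19831.
P(S | J) = 0.19831 / 0.544 = 0.364540…

P(S|J) ≈ 0.3645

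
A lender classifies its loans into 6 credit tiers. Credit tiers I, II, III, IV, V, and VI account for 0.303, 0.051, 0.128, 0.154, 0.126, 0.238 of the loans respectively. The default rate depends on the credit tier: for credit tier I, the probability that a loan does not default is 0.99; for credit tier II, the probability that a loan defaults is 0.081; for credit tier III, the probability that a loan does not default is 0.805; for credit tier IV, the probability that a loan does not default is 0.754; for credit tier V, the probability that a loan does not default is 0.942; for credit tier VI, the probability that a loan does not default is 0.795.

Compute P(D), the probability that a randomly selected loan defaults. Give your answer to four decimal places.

0.1261

P(D|I) = 1 − 0.99 = 0.01.
P(D|III) = 1 − 0.805 = 0.195.
P(D|IV) = 1 − 0.754 = 0.246.
P(D|V) = 1 − 0.942 = 0.058.
P(D|VI) = 1 − 0.795 = 0.205.
Summing over the partition,
P(D) = P(D|I)·P(I) + P(D|II)·P(II) + P(D|III)·P(III) + P(D|IV)·P(IV) + P(D|V)·P(V) + P(D|VI)·P(VI)
      = 0.01·0.303 + 0.081·0.051 + 0.195·0.128 + 0.246·0.154 + 0.058·0.126 + 0.205·0.238
      = 0.00303 + 0.004131 + 0.02496 + 0.037884 + 0.007308 + 0.04879 = 0.126103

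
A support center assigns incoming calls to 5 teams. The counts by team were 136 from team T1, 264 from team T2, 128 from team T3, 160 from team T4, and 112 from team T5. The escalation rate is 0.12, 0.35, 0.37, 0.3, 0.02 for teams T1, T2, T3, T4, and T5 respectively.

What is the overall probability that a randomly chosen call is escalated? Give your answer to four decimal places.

Total: 136 + 264 + 128 + 160 + 112 = 800.
P(T1) = 136/800 = 0.17. P(T2) = 264/800 = 0.33. P(T3) = 128/800 = 0.16. P(T4) = 160/800 = 0.2. P(T5) = 112/800 = 0.14.
Using total probability over the partition,
P(E) = P(E|T1)·P(T1) + P(E|T2)·P(T2) + P(E|T3)·P(T3) + P(E|T4)·P(T4) + P(E|T5)·P(T5)
      = 0.12·0.17 + 0.35·0.33 + 0.37·0.16 + 0.3·0.2 + 0.02·0.14
      = 0.0204 + 0.1155 + 0.0592 + 0.06 + 0.0028 = 0.2579

0.2579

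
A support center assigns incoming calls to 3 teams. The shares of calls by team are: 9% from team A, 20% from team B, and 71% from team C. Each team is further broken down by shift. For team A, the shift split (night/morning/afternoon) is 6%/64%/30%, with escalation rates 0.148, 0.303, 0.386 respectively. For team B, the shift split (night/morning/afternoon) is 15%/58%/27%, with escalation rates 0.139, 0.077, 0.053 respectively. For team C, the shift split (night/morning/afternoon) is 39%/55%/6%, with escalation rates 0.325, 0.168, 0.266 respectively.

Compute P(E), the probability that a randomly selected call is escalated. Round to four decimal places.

0.2116

P(E|A) = 0.06·0.148 + 0.64·0.303 + 0.3·0.386 = 0.00888 + 0.19392 + 0.1158 = 0.3186
P(E|B) = 0.15·0.139 + 0.58·0.077 + 0.27·0.053 = 0.02085 + 0.04466 + 0.01431 = 0.07982
P(E|C) = 0.39·0.325 + 0.55·0.168 + 0.06·0.266 = 0.12675 + 0.0924 + 0.01596 = 0.23511
By total probability over the outer partition,
P(E) = 0.09·0.3186 + 0.2·0.07982 + 0.71·0.23511
      = 0.028674 + 0.015964 + 0.1669281 = 0.2115661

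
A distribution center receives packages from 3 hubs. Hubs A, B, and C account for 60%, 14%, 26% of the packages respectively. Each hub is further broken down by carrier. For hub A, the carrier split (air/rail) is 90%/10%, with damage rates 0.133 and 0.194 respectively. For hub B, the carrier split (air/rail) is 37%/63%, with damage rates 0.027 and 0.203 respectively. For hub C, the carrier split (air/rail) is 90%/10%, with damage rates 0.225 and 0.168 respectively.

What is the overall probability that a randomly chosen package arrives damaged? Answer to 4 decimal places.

0.1598

P(D|A) = 0.9·0.133 + 0.1·0.194 = 0.1197 + 0.0194 = 0.1391
P(D|B) = 0.37·0.027 + 0.63·0.203 = 0.00999 + 0.12789 = 0.13788
P(D|C) = 0.9·0.225 + 0.1·0.168 = 0.2025 + 0.0168 = 0.2193
By total probability over the outer partition,
P(D) = 0.6·0.1391 + 0.14·0.13788 + 0.26·0.2193
      = 0.08346 + 0.0193032 + 0.057018 = 0.1597812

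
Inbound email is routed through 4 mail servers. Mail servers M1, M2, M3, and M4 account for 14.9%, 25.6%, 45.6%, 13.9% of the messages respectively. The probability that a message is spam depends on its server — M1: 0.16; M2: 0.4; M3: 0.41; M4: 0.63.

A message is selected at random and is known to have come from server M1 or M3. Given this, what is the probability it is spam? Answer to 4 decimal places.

0.3484

Let J = {M1, M3}.
P(J) = 0.149 + 0.456 = 0.605.
P(S ∩ J) = 0.16·0.149 + 0.41·0.456 = 0.02384 + 0.18696 = 0.2108.
P(S | J) = 0.2108 / 0.605 = 0.348430…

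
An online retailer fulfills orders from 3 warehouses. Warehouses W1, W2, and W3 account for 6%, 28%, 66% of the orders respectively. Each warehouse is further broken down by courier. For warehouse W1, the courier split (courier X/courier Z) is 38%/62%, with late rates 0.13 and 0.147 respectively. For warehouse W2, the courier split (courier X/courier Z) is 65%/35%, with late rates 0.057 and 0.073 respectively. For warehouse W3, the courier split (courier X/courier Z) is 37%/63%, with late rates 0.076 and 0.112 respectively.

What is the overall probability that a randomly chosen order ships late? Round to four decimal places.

P(L) ≈ 0.0911

P(L|W1) = 0.38·0.13 + 0.62·0.147 = 0.0494 + 0.09114 = 0.14054
P(L|W2) = 0.65·0.057 + 0.35·0.073 = 0.03705 + 0.02555 = 0.0626
P(L|W3) = 0.37·0.076 + 0.63·0.112 = 0.02812 + 0.07056 = 0.09868
Then overall,
P(L) = 0.06·0.14054 + 0.28·0.0626 + 0.66·0.09868
      = 0.0084324 + 0.017528 + 0.0651288 = 0.0910892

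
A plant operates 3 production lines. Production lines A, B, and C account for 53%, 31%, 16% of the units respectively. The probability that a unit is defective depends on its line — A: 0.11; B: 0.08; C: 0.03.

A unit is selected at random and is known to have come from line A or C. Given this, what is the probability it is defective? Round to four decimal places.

P(D|S) ≈ 0.0914

Let S = {A, C}.
P(S) = 0.53 + 0.16 = 0.69.
P(D ∩ S) = 0.11·0.53 + 0.03·0.16 = 0.0583 + 0.0048 = 0.0631.
P(D | S) = 0.0631 / 0.69 = 0.091449…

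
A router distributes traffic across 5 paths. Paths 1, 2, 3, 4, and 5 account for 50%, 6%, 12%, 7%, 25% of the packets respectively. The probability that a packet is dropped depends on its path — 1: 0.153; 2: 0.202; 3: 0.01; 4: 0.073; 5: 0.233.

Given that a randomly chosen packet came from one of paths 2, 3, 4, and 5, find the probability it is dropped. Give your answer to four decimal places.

Let S = {2, 3, 4, 5}.
P(S) = 0.06 + 0.12 + 0.07 + 0.25 = 0.5.
P(L ∩ S) = 0.202·0.06 + 0.01·0.12 + 0.073·0.07 + 0.233·0.25 = 0.01212 + 0.0012 + 0.00511 + 0.05825 = 0.07668.
P(L | S) = 0.07668 / 0.5 = 0.153360…

P(L|S) ≈ 0.1534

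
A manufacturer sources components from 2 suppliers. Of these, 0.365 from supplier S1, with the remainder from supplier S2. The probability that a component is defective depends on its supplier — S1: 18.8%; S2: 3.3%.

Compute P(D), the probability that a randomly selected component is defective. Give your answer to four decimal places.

P(D) ≈ 0.0896

P(S2) = 1 − (0.365) = 0.635.
P(D) = P(D|S1)·P(S1) + P(D|S2)·P(S2)
      = 0.188·0.365 + 0.033·0.635
      = 0.06862 + 0.020955 = 0.089575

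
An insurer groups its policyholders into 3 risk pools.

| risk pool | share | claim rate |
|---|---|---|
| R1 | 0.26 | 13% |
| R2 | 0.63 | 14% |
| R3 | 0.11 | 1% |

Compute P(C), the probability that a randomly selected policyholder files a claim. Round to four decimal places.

P(C) = P(C|R1)·P(R1) + P(C|R2)·P(R2) + P(C|R3)·P(R3)
      = 0.13·0.26 + 0.14·0.63 + 0.01·0.11
      = 0.0338 + 0.0882 + 0.0011 = 0.1231

0.1231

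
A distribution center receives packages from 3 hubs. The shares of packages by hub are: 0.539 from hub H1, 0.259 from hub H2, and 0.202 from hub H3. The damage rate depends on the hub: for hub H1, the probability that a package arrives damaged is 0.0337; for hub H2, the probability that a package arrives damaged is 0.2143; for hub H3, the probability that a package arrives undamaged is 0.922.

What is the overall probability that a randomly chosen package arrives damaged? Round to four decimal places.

0.0894

P(D|H3) = 1 − 0.922 = 0.078.
Using total probability over the partition,
P(D) = P(D|H1)·P(H1) + P(D|H2)·P(H2) + P(D|H3)·P(H3)
      = 0.0337·0.539 + 0.2143·0.259 + 0.078·0.202
      = 0.0181643 + 0.0555037 + 0.015756 = 0.089424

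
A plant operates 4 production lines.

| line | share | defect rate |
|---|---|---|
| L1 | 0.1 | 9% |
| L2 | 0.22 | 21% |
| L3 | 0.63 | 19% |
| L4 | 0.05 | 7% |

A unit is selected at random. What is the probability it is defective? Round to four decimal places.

Using total probability over the partition,
P(D) = P(D|L1)·P(L1) + P(D|L2)·P(L2) + P(D|L3)·P(L3) + P(D|L4)·P(L4)
      = 0.09·0.1 + 0.21·0.22 + 0.19·0.63 + 0.07·0.05
      = 0.009 + 0.0462 + 0.1197 + 0.0035 = 0.1784

0.1784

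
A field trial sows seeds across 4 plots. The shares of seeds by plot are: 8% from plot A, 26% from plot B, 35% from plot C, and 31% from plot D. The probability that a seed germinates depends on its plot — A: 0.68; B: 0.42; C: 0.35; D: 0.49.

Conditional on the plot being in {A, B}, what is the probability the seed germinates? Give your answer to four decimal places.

Let S = {A, B}.
P(S) = 0.08 + 0.26 = 0.34.
P(G ∩ S) = 0.68·0.08 + 0.42·0.26 = 0.0544 + 0.1092 = 0.1636.
P(G | S) = 0.1636 / 0.34 = 0.481176…

P(G|S) ≈ 0.4812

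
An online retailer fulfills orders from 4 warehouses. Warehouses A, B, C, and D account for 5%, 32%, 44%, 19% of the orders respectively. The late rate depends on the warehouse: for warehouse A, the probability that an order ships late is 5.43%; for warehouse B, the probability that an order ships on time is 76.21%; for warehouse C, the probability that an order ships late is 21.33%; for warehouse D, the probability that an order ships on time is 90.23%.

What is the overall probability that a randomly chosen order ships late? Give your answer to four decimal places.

P(L|B) = 1 − 0.7621 = 0.2379.
P(L|D) = 1 − 0.9023 = 0.0977.
P(L) = P(L|A)·P(A) + P(L|B)·P(B) + P(L|C)·P(C) + P(L|D)·P(D)
      = 0.0543·0.05 + 0.2379·0.32 + 0.2133·0.44 + 0.0977·0.19
      = 0.002715 + 0.076128 + 0.093852 + 0.018563 = 0.191258

P(L) ≈ 0.1913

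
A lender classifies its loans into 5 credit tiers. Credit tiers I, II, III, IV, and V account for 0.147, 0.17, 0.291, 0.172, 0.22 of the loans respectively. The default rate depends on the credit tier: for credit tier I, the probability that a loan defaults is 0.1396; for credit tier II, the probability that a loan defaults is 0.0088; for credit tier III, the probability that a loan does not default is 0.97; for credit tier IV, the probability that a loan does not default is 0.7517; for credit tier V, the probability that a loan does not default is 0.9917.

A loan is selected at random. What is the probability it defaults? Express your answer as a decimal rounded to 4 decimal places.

P(D) ≈ 0.0753

P(D|III) = 1 − 0.97 = 0.03.
P(D|IV) = 1 − 0.7517 = 0.2483.
P(D|V) = 1 − 0.9917 = 0.0083.
Summing over the partition,
P(D) = P(D|I)·P(I) + P(D|II)·P(II) + P(D|III)·P(III) + P(D|IV)·P(IV) + P(D|V)·P(V)
      = 0.1396·0.147 + 0.0088·0.17 + 0.03·0.291 + 0.2483·0.172 + 0.0083·0.22
      = 0.0205212 + 0.001496 + 0.00873 + 0.0427076 + 0.001826 = 0.0752808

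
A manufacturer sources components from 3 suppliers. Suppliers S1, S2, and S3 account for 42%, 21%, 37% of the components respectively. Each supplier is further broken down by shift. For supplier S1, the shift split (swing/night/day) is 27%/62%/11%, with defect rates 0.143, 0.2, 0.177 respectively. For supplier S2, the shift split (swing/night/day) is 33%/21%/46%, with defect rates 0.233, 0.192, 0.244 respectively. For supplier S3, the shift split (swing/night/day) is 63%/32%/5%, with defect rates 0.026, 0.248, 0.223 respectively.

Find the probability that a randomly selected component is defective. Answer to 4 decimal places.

P(D|S1) = 0.27·0.143 + 0.62·0.2 + 0.11·0.177 = 0.03861 + 0.124 + 0.01947 = 0.18208
P(D|S2) = 0.33·0.233 + 0.21·0.192 + 0.46·0.244 = 0.07689 + 0.04032 + 0.11224 = 0.22945
P(D|S3) = 0.63·0.026 + 0.32·0.248 + 0.05·0.223 = 0.01638 + 0.07936 + 0.01115 = 0.10689
Then overall,
P(D) = 0.42·0.18208 + 0.21·0.22945 + 0.37·0.10689
      = 0.0764736 + 0.0481845 + 0.0395493 = 0.1642074

P(D) ≈ 0.1642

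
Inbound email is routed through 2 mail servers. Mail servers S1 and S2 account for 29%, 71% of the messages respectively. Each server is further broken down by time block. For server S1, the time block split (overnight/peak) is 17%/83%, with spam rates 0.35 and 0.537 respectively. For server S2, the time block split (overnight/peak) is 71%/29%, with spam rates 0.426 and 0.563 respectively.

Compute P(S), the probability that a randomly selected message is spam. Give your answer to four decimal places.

0.4772

P(S|S1) = 0.17·0.35 + 0.83·0.537 = 0.0595 + 0.44571 = 0.50521
P(S|S2) = 0.71·0.426 + 0.29·0.563 = 0.30246 + 0.16327 = 0.46573
Then overall,
P(S) = 0.29·0.50521 + 0.71·0.46573
      = 0.1465109 + 0.3306683 = 0.4771792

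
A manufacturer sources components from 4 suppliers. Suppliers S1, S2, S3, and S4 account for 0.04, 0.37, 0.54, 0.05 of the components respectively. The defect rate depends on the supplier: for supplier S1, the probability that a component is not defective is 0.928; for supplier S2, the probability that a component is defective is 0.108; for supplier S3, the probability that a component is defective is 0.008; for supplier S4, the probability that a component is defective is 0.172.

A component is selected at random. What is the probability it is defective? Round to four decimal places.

0.0558

P(D|S1) = 1 − 0.928 = 0.072.
P(D) = P(D|S1)·P(S1) + P(D|S2)·P(S2) + P(D|S3)·P(S3) + P(D|S4)·P(S4)
      = 0.072·0.04 + 0.108·0.37 + 0.008·0.54 + 0.172·0.05
      = 0.00288 + 0.03996 + 0.00432 + 0.0086 = 0.05576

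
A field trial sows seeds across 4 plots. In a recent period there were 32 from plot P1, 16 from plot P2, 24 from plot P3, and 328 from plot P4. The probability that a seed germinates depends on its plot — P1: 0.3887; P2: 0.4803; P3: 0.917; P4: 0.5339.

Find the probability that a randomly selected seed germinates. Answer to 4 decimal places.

Total: 32 + 16 + 24 + 328 = 400.
P(P1) = 32/400 = 0.08. P(P2) = 16/400 = 0.04. P(P3) = 24/400 = 0.06. P(P4) = 328/400 = 0.82.
P(G) = P(G|P1)·P(P1) + P(G|P2)·P(P2) + P(G|P3)·P(P3) + P(G|P4)·P(P4)
      = 0.3887·0.08 + 0.4803·0.04 + 0.917·0.06 + 0.5339·0.82
      = 0.031096 + 0.019212 + 0.05502 + 0.437798 = 0.543126

0.5431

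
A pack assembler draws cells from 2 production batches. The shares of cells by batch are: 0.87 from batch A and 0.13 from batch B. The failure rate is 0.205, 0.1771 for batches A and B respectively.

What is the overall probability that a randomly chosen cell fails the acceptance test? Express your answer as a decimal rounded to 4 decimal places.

By the law of total probability,
P(F) = P(F|A)·P(A) + P(F|B)·P(B)
      = 0.205·0.87 + 0.1771·0.13
      = 0.17835 + 0.023023 = 0.201373

P(F) ≈ 0.2014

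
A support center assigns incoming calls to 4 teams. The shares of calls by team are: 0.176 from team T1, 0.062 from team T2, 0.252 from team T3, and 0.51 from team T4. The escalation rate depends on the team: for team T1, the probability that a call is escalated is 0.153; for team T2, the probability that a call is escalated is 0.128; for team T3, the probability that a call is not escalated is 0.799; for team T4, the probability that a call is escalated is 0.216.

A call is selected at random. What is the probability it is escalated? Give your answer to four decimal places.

0.1957

P(E|T3) = 1 − 0.799 = 0.201.
P(E) = P(E|T1)·P(T1) + P(E|T2)·P(T2) + P(E|T3)·P(T3) + P(E|T4)·P(T4)
      = 0.153·0.176 + 0.128·0.062 + 0.201·0.252 + 0.216·0.51
      = 0.026928 + 0.007936 + 0.050652 + 0.11016 = 0.195676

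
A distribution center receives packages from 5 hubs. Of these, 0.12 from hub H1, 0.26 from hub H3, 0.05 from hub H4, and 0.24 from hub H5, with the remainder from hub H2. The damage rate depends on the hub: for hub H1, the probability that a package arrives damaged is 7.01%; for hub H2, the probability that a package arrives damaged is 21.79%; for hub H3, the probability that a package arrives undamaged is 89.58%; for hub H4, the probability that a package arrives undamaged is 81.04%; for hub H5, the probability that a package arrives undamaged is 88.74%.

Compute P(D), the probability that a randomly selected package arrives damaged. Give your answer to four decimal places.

P(D) ≈ 0.1439

P(H2) = 1 − (0.12 + 0.26 + 0.05 + 0.24) = 0.33.
P(D|H3) = 1 − 0.8958 = 0.1042.
P(D|H4) = 1 − 0.8104 = 0.1896.
P(D|H5) = 1 − 0.8874 = 0.1126.
Using total probability over the partition,
P(D) = P(D|H1)·P(H1) + P(D|H2)·P(H2) + P(D|H3)·P(H3) + P(D|H4)·P(H4) + P(D|H5)·P(H5)
      = 0.0701·0.12 + 0.2179·0.33 + 0.1042·0.26 + 0.1896·0.05 + 0.1126·0.24
      = 0.008412 + 0.071907 + 0.027092 + 0.00948 + 0.027024 = 0.143915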